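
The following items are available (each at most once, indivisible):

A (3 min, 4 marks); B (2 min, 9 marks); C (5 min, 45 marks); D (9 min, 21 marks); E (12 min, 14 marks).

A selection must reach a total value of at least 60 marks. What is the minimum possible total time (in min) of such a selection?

Subsets with value ≥ 60, sorted by total time:
- C+D: time 14, value 66
- B+C+D: time 16, value 75
Minimum time: 14 min.

14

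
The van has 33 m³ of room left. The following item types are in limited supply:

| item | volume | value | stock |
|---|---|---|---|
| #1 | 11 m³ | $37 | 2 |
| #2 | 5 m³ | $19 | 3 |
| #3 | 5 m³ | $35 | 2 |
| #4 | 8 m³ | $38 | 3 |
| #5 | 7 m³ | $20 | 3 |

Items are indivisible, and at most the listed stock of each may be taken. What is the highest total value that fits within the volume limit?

Top feasible selections:
- 2×#3 + 2×#4 + 1×#5: volume 33, value 166
- 1×#2 + 2×#3 + 2×#4: volume 31, value 165
- 3×#2 + 2×#3 + 1×#4: volume 33, value 165
- 1×#2 + 1×#3 + 2×#4 + 1×#5: volume 33, value 150
Best: $166.

$166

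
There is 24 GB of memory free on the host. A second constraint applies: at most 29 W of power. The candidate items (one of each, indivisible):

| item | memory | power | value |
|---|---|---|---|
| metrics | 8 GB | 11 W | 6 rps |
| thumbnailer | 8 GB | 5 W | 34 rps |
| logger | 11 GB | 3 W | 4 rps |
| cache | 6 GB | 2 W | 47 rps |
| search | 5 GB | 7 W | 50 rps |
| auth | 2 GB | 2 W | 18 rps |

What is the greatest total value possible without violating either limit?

149 rps

Feasible sets respecting both limits:
- thumbnailer+cache+search+auth: memory 21, power 16, value 149
- thumbnailer+cache+search: memory 19, power 14, value 131
- metrics+cache+search+auth: memory 21, power 22, value 121
Best: 149 rps.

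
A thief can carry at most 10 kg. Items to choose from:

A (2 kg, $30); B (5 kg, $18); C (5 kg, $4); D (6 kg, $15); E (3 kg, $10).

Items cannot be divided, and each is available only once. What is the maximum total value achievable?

$58

Check high-value combinations within 10 kg:
- A+B+E: weight 2+5+3=10, value 30+18+10=58
- A+B: weight 2+5=7, value 30+18=48
- A+D: weight 2+6=8, value 30+15=45
Best: $58.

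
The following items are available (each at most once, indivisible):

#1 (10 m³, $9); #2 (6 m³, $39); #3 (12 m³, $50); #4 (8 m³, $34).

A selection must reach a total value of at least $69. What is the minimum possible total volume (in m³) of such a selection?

Subsets with value ≥ 69, sorted by total volume:
- #2+#4: volume 14, value 73
- #2+#3: volume 18, value 89
- #3+#4: volume 20, value 84
- #1+#2+#4: volume 24, value 82
Minimum volume: 14 m³.

14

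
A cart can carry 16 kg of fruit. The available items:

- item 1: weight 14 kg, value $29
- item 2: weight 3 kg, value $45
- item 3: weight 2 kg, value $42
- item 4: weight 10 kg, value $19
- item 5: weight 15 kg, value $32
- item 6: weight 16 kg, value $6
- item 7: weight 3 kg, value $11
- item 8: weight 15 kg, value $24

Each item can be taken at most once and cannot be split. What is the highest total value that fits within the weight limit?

Check high-value combinations within 16 kg:
- item 2+item 3+item 4: weight 3+2+10=15, value 45+42+19=106
- item 2+item 3+item 7: weight 3+2+3=8, value 45+42+11=98
- item 2+item 3: weight 3+2=5, value 45+42=87
- item 2+item 4+item 7: weight 3+10+3=16, value 45+19+11=75
- item 3+item 4+item 7: weight 2+10+3=15, value 42+19+11=72
Best: $106.

$106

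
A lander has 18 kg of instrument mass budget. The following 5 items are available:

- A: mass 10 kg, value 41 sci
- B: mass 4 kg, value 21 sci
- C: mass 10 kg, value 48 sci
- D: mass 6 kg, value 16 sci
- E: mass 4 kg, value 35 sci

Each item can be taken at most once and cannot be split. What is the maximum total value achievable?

104 sci

Check high-value combinations within 18 kg:
- B+C+E: mass 4+10+4=18, value 21+48+35=104
- A+B+E: mass 10+4+4=18, value 41+21+35=97
- C+E: mass 10+4=14, value 48+35=83
- A+E: mass 10+4=14, value 41+35=76
Best: 104 sci.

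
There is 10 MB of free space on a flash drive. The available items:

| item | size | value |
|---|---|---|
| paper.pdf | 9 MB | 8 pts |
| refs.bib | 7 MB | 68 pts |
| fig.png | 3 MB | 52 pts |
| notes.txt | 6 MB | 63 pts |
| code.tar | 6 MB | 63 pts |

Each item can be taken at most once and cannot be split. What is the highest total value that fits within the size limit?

Check high-value combinations within 10 MB:
- refs.bib+fig.png: size 7+3=10, value 68+52=120
- fig.png+notes.txt: size 3+6=9, value 52+63=115
- fig.png+code.tar: size 3+6=9, value 52+63=115
- refs.bib: size 7, value 68
- notes.txt: size 6, value 63
Best: 120 pts.

120 pts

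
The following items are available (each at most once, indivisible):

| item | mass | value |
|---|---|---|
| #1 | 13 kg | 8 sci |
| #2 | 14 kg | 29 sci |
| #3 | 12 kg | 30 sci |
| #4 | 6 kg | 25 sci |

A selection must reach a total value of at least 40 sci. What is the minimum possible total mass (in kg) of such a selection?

Subsets with value ≥ 40, sorted by total mass:
- #3+#4: mass 18, value 55
- #2+#4: mass 20, value 54
- #2+#3: mass 26, value 59
- #1+#3+#4: mass 31, value 63
Minimum mass: 18 kg.

18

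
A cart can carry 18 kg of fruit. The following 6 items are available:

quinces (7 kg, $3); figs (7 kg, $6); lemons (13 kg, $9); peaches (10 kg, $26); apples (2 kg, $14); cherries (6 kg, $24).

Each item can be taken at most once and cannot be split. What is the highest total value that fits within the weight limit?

This is a 0/1 knapsack; check combinations near the capacity.
- peaches+apples+cherries: weight 10+2+6=18, value 26+14+24=64
- peaches+cherries: weight 10+6=16, value 26+24=50
- figs+apples+cherries: weight 7+2+6=15, value 6+14+24=44
- quinces+apples+cherries: weight 7+2+6=15, value 3+14+24=41
- peaches+apples: weight 10+2=12, value 26+14=40
Best: $64.

$64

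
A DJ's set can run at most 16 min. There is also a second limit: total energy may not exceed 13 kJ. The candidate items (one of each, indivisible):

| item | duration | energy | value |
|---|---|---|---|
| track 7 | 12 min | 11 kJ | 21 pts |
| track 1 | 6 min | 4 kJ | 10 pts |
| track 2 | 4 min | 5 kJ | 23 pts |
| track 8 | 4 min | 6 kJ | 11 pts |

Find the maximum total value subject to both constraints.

34 pts

Feasible sets respecting both limits:
- track 2+track 8: duration 8, energy 11, value 34
- track 1+track 2: duration 10, energy 9, value 33
- track 2: duration 4, energy 5, value 23
- track 7: duration 12, energy 11, value 21
Best: 34 pts.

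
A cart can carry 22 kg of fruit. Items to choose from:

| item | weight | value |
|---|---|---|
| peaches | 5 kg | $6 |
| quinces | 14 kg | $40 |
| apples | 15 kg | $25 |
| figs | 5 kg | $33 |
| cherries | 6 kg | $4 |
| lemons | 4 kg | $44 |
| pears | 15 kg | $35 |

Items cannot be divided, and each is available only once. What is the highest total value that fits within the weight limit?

Check high-value combinations within 22 kg:
- peaches+figs+cherries+lemons: weight 5+5+6+4=20, value 6+33+4+44=87
- quinces+lemons: weight 14+4=18, value 40+44=84
- peaches+figs+lemons: weight 5+5+4=14, value 6+33+44=83
- figs+cherries+lemons: weight 5+6+4=15, value 33+4+44=81
Best: $87.

$87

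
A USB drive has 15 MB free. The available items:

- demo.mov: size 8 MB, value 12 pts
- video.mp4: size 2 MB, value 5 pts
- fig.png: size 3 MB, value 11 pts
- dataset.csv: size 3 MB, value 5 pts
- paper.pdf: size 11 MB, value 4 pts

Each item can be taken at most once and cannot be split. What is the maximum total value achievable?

Check high-value combinations within 15 MB:
- demo.mov+video.mp4+fig.png: size 8+2+3=13, value 12+5+11=28
- demo.mov+fig.png+dataset.csv: size 8+3+3=14, value 12+11+5=28
- demo.mov+fig.png: size 8+3=11, value 12+11=23
- demo.mov+video.mp4+dataset.csv: size 8+2+3=13, value 12+5+5=22
- video.mp4+fig.png+dataset.csv: size 2+3+3=8, value 5+11+5=21
Best: 28 pts.

28 pts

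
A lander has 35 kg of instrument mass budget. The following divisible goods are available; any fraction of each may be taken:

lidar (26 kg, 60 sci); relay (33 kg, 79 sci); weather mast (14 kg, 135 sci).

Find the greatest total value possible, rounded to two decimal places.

185.27

Take in order of value per unit:
- weather mast (135/14 per unit): all 14 → value 135, running total 135.00
- relay (79/33 per unit): 21 of 33 → value 21×79/33 = 50.2727, running total 185.27
Total 185.27.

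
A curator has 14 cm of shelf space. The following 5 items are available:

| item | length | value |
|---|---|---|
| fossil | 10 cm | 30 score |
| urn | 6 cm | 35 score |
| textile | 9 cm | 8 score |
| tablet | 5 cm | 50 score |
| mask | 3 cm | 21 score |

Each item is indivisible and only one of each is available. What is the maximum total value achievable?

Check high-value combinations within 14 cm:
- urn+tablet+mask: length 6+5+3=14, value 35+50+21=106
- urn+tablet: length 6+5=11, value 35+50=85
- tablet+mask: length 5+3=8, value 50+21=71
- textile+tablet: length 9+5=14, value 8+50=58
- urn+mask: length 6+3=9, value 35+21=56
Best: 106 score.

106 score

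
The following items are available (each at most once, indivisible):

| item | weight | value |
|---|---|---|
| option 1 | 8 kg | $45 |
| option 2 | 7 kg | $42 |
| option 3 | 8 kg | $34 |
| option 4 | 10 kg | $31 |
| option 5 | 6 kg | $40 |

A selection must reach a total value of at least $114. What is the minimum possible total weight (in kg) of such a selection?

Subsets with value ≥ 114, sorted by total weight:
- option 1+option 2+option 5: weight 21, value 127
- option 2+option 3+option 5: weight 21, value 116
- option 1+option 3+option 5: weight 22, value 119
- option 1+option 2+option 3: weight 23, value 121
Minimum weight: 21 kg.

21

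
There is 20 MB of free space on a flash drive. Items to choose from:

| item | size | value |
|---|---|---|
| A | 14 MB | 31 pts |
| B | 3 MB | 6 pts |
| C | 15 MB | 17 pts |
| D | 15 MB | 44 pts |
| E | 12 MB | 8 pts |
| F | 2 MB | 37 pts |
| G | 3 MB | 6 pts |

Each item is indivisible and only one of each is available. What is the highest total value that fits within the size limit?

Check high-value combinations within 20 MB:
- B+D+F: size 3+15+2=20, value 6+44+37=87
- D+F+G: size 15+2+3=20, value 44+37+6=87
- D+F: size 15+2=17, value 44+37=81
Best: 87 pts.

87 pts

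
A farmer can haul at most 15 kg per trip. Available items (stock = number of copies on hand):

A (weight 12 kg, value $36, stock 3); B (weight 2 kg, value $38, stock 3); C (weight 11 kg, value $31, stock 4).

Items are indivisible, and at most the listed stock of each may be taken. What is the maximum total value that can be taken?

Top feasible selections:
- 3×B: weight 6, value 114
- 2×B + 1×C: weight 15, value 107
- 2×B: weight 4, value 76
- 1×A + 1×B: weight 14, value 74
Best: $114.

$114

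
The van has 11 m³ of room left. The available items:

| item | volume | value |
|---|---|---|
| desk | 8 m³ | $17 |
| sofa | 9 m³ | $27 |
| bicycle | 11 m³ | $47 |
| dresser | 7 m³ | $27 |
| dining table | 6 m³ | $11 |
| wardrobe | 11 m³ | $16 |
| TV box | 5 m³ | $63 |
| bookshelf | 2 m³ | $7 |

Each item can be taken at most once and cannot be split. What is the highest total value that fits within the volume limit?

$74

Check high-value combinations within 11 m³:
- dining table+TV box: volume 6+5=11, value 11+63=74
- TV box+bookshelf: volume 5+2=7, value 63+7=70
- TV box: volume 5, value 63
- bicycle: volume 11, value 47
Best: $74.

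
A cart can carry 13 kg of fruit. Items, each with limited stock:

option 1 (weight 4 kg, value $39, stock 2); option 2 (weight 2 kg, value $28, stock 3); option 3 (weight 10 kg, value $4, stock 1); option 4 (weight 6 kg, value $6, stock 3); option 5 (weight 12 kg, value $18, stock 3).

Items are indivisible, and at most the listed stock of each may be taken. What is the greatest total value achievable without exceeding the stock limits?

$134

Top feasible selections:
- 2×option 1 + 2×option 2: weight 12, value 134
- 1×option 1 + 3×option 2: weight 10, value 123
- 2×option 1 + 1×option 2: weight 10, value 106
- 1×option 1 + 2×option 2: weight 8, value 95
Best: $134.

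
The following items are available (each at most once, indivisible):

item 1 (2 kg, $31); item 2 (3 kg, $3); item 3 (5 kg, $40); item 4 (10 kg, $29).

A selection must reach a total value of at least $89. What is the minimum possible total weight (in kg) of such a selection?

Subsets with value ≥ 89, sorted by total weight:
- item 1+item 3+item 4: weight 17, value 100
- item 1+item 2+item 3+item 4: weight 20, value 103
Minimum weight: 17 kg.

17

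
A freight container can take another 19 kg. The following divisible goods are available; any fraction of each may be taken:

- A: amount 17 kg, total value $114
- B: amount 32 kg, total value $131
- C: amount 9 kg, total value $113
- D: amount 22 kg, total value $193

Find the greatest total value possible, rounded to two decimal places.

Take in order of value per unit:
- C (113/9 per unit): all 9 → value 113, running total 113.00
- D (193/22 per unit): 10 of 22 → value 10×193/22 = 87.7273, running total 200.73
Total 200.73.

200.73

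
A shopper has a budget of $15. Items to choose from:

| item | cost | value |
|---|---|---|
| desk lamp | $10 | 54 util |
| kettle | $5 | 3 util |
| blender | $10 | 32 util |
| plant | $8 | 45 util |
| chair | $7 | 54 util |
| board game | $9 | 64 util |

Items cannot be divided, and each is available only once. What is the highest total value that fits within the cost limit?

99 util

Check high-value combinations within $15:
- plant+chair: cost 8+7=15, value 45+54=99
- kettle+board game: cost 5+9=14, value 3+64=67
- board game: cost 9, value 64
- kettle+chair: cost 5+7=12, value 3+54=57
Best: 99 util.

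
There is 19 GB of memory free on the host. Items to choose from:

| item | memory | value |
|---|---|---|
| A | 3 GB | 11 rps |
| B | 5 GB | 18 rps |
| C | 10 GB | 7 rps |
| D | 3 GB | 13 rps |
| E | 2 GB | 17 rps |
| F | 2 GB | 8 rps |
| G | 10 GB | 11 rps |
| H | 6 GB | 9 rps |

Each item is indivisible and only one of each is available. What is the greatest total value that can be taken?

68 rps

Check high-value combinations within 19 GB:
- A+B+D+E+H: memory 3+5+3+2+6=19, value 11+18+13+17+9=68
- A+B+D+E+F: memory 3+5+3+2+2=15, value 11+18+13+17+8=67
- B+D+E+F+H: memory 5+3+2+2+6=18, value 18+13+17+8+9=65
Best: 68 rps.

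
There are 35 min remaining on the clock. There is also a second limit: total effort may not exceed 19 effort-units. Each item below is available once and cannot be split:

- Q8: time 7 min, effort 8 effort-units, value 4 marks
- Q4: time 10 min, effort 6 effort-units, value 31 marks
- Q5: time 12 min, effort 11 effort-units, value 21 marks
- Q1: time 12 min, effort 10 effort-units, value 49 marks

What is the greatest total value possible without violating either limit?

80 marks

Feasible sets respecting both limits:
- Q4+Q1: time 22, effort 16, value 80
- Q8+Q1: time 19, effort 18, value 53
- Q4+Q5: time 22, effort 17, value 52
Best: 80 marks.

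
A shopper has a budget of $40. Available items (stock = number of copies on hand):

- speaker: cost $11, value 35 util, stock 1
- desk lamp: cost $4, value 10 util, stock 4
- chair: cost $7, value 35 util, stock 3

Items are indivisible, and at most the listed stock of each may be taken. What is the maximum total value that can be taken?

160 util

Top feasible selections:
- 1×speaker + 2×desk lamp + 3×chair: cost 40, value 160
- 1×speaker + 1×desk lamp + 3×chair: cost 36, value 150
Best: 160 util.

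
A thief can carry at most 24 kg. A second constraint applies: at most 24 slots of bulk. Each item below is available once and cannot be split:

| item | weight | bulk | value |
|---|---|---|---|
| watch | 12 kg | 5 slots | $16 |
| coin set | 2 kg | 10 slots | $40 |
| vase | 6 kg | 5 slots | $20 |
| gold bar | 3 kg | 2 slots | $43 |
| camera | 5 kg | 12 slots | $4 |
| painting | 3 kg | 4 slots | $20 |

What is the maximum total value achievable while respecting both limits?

Feasible sets respecting both limits:
- coin set+vase+gold bar+painting: weight 14, bulk 21, value 123
- watch+coin set+vase+gold bar: weight 23, bulk 22, value 119
- watch+coin set+gold bar+painting: weight 20, bulk 21, value 119
Best: $123.

$123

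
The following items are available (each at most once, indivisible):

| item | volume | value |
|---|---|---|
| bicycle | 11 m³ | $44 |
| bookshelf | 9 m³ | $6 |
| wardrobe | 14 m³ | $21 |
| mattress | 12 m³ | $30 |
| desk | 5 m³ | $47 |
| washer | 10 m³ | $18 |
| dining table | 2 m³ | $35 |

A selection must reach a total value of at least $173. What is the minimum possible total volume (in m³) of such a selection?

40

Subsets with value ≥ 173, sorted by total volume:
- bicycle+mattress+desk+washer+dining table: volume 40, value 174
- bicycle+wardrobe+mattress+desk+dining table: volume 44, value 177
Minimum volume: 40 m³.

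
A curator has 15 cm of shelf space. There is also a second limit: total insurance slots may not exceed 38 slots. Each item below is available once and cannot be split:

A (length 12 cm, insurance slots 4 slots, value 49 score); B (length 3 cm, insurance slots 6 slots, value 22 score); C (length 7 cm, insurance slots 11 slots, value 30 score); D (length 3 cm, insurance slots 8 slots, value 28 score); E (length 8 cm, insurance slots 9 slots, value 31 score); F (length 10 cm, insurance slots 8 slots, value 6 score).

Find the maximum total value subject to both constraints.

Feasible sets respecting both limits:
- B+D+E: length 14, insurance slots 23, value 81
- B+C+D: length 13, insurance slots 25, value 80
- A+D: length 15, insurance slots 12, value 77
Best: 81 score.

81 score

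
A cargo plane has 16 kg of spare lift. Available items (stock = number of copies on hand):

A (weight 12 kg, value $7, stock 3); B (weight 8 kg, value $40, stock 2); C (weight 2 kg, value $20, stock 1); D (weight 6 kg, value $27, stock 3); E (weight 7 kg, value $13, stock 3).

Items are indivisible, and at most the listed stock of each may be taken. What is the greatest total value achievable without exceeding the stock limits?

Top feasible selections:
- 1×B + 1×C + 1×D: weight 16, value 87
- 2×B: weight 16, value 80
- 1×C + 2×D: weight 14, value 74
Best: $87.

$87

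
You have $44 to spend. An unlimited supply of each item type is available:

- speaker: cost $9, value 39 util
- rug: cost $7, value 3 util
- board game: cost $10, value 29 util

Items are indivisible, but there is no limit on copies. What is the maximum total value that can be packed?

Best value-per-unit is speaker at 39/9; filling with it alone gives 4×39 = 156.
Optimal mix: 4×speaker + 1×rug → cost 43, value 159.

159 util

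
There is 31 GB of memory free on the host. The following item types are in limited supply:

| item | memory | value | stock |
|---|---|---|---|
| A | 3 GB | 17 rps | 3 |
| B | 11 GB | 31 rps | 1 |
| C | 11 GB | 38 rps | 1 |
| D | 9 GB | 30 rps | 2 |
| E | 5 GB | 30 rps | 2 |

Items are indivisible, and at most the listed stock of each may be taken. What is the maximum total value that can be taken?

149 rps

Top feasible selections:
- 3×A + 1×C + 2×E: memory 30, value 149
- 3×A + 1×B + 2×E: memory 30, value 142
- 3×A + 1×D + 2×E: memory 28, value 141
- 1×A + 2×D + 2×E: memory 31, value 137
Best: 149 rps.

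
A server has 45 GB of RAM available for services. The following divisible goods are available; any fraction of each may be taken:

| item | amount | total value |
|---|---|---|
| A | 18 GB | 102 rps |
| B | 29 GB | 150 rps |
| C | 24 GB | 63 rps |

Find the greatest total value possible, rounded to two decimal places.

241.66

Take in order of value per unit:
- A (102/18 per unit): all 18 → value 102, running total 102.00
- B (150/29 per unit): 27 of 29 → value 27×150/29 = 139.6552, running total 241.66
Total 241.66.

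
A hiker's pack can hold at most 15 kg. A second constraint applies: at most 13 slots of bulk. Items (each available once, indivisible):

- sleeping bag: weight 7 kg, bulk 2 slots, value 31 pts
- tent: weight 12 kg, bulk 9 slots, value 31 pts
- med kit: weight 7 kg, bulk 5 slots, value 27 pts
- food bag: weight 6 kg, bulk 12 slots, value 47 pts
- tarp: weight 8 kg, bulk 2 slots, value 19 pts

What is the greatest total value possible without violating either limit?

Feasible sets respecting both limits:
- sleeping bag+med kit: weight 14, bulk 7, value 58
- sleeping bag+tarp: weight 15, bulk 4, value 50
- food bag: weight 6, bulk 12, value 47
Best: 58 pts.

58 pts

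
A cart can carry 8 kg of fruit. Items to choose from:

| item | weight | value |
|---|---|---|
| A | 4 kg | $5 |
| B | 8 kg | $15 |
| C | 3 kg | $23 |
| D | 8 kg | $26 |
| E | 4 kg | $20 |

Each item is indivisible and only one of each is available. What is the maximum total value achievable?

Check high-value combinations within 8 kg:
- C+E: weight 3+4=7, value 23+20=43
- A+C: weight 4+3=7, value 5+23=28
- D: weight 8, value 26
- A+E: weight 4+4=8, value 5+20=25
- C: weight 3, value 23
Best: $43.

$43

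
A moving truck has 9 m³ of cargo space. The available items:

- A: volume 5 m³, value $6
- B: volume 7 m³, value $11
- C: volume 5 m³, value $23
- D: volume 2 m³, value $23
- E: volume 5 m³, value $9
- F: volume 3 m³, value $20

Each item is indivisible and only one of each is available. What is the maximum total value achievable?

Check high-value combinations within 9 m³:
- C+D: volume 5+2=7, value 23+23=46
- D+F: volume 2+3=5, value 23+20=43
- C+F: volume 5+3=8, value 23+20=43
Best: $46.

$46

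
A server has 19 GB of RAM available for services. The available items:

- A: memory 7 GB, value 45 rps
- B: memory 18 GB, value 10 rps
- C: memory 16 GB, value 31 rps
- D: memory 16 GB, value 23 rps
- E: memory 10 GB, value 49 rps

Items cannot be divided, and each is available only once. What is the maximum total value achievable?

94 rps

Check high-value combinations within 19 GB:
- A+E: memory 7+10=17, value 45+49=94
- E: memory 10, value 49
- A: memory 7, value 45
- C: memory 16, value 31
Best: 94 rps.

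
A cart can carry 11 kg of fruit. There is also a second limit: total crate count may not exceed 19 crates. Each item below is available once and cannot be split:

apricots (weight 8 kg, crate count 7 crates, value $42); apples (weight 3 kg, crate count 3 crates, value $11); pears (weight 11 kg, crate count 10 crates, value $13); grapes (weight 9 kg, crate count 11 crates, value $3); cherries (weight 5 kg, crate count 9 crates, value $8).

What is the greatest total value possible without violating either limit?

Feasible sets respecting both limits:
- apricots+apples: weight 11, crate count 10, value 53
- apricots: weight 8, crate count 7, value 42
- apples+cherries: weight 8, crate count 12, value 19
Best: $53.

$53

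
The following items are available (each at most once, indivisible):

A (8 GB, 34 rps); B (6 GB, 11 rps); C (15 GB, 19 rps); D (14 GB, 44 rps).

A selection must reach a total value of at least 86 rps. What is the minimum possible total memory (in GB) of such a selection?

28

Subsets with value ≥ 86, sorted by total memory:
- A+B+D: memory 28, value 89
- A+C+D: memory 37, value 97
- A+B+C+D: memory 43, value 108
Minimum memory: 28 GB.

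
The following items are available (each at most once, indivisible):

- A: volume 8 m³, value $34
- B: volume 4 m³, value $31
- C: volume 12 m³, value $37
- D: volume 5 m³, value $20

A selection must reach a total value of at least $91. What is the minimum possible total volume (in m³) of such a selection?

24

Subsets with value ≥ 91, sorted by total volume:
- A+B+C: volume 24, value 102
- A+C+D: volume 25, value 91
Minimum volume: 24 m³.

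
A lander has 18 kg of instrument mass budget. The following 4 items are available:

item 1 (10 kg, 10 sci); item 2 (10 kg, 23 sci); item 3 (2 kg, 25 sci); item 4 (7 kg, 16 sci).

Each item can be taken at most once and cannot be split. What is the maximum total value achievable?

48 sci

This is a 0/1 knapsack; check combinations near the capacity.
- item 2+item 3: mass 10+2=12, value 23+25=48
- item 3+item 4: mass 2+7=9, value 25+16=41
- item 2+item 4: mass 10+7=17, value 23+16=39
- item 1+item 3: mass 10+2=12, value 10+25=35
Best: 48 sci.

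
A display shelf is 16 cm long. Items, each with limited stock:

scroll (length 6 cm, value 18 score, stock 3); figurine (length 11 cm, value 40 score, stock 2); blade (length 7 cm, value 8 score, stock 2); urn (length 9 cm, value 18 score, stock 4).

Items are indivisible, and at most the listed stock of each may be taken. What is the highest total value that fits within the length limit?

40 score

Best selections within length 16 and stock limits:
- 1×figurine: length 11, value 40
- 2×scroll: length 12, value 36
- 1×scroll + 1×urn: length 15, value 36
- 1×scroll + 1×blade: length 13, value 26
Best: 40 score.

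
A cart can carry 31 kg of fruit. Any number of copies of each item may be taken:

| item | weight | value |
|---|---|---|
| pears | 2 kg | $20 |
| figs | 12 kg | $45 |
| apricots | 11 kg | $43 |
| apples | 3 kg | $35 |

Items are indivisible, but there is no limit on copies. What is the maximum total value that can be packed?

$355

Best value-per-unit is apples at 35/3; filling with it alone gives 10×35 = 350.
Optimal mix: 2×pears + 9×apples → weight 31, value 355.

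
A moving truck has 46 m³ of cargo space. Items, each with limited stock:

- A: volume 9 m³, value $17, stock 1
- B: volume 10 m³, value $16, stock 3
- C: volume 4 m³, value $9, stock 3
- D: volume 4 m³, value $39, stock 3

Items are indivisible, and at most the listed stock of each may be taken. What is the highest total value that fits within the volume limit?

Top feasible selections:
- 1×A + 1×B + 3×C + 3×D: volume 43, value 177
- 2×B + 3×C + 3×D: volume 44, value 176
Best: $177.

$177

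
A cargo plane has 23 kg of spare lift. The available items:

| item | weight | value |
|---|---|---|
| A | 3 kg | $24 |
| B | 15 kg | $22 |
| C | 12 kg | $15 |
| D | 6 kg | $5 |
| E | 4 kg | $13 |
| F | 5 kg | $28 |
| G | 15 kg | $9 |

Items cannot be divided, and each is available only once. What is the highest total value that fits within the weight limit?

This is a 0/1 knapsack; check combinations near the capacity.
- A+B+F: weight 3+15+5=23, value 24+22+28=74
- A+D+E+F: weight 3+6+4+5=18, value 24+5+13+28=70
- A+C+F: weight 3+12+5=20, value 24+15+28=67
- A+E+F: weight 3+4+5=12, value 24+13+28=65
- A+F+G: weight 3+5+15=23, value 24+28+9=61
Best: $74.

$74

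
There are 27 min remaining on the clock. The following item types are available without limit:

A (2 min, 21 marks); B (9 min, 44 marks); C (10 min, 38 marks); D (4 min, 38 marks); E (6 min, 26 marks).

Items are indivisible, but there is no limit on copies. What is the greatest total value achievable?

Best value-per-unit is A at 21/2, and filling with it alone uses time 13×2=26. No mix of the others beats 13×21 = 273.

273 marks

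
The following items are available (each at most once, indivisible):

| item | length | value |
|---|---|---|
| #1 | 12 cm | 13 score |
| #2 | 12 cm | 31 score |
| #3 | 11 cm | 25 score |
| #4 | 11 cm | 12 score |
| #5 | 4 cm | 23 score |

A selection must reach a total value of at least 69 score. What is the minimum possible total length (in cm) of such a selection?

Subsets with value ≥ 69, sorted by total length:
- #2+#3+#5: length 27, value 79
- #1+#2+#3: length 35, value 69
Minimum length: 27 cm.

27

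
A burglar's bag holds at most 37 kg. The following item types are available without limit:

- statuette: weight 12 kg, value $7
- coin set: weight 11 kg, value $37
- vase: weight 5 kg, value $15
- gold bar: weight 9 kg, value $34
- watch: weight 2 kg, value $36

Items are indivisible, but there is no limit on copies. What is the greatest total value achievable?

$648

Best value-per-unit is watch at 36/2, and filling with it alone uses weight 18×2=36. No mix of the others beats 18×36 = 648.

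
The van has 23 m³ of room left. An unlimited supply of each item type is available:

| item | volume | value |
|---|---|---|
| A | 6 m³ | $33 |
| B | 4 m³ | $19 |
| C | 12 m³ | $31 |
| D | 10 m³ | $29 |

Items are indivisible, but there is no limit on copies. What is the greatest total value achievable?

$118

Best value-per-unit is A at 33/6; filling with it alone gives 3×33 = 99.
Optimal mix: 3×A + 1×B → volume 22, value 118.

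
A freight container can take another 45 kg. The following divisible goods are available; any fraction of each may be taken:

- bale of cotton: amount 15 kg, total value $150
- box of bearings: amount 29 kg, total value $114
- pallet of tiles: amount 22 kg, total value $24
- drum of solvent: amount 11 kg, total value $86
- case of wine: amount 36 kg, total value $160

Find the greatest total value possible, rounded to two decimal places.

320.44

Take in order of value per unit:
- bale of cotton (150/15 per unit): all 15 → value 150, running total 150.00
- drum of solvent (86/11 per unit): all 11 → value 86, running total 236.00
- case of wine (160/36 per unit): 19 of 36 → value 19×160/36 = 84.4444, running total 320.44
Total 320.44.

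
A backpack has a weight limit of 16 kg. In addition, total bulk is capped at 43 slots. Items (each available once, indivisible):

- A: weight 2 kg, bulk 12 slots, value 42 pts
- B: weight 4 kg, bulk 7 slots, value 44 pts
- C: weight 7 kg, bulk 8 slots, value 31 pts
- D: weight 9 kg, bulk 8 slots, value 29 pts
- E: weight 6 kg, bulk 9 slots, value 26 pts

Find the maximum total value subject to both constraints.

117 pts

Feasible sets respecting both limits:
- A+B+C: weight 13, bulk 27, value 117
- A+B+D: weight 15, bulk 27, value 115
- A+B+E: weight 12, bulk 28, value 112
- A+C+E: weight 15, bulk 29, value 99
Best: 117 pts.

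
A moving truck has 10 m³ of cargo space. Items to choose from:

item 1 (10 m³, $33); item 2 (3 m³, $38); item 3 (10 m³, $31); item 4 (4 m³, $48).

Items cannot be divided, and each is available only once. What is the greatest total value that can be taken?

Check high-value combinations within 10 m³:
- item 2+item 4: volume 3+4=7, value 38+48=86
- item 4: volume 4, value 48
- item 2: volume 3, value 38
- item 1: volume 10, value 33
Best: $86.

$86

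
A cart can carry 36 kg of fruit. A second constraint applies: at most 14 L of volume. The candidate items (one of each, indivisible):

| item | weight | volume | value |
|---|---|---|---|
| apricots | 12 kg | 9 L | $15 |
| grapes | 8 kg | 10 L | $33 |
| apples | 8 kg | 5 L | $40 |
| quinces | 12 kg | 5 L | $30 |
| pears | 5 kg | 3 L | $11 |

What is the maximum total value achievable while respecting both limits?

Feasible sets respecting both limits:
- apples+quinces+pears: weight 25, volume 13, value 81
- apples+quinces: weight 20, volume 10, value 70
- apricots+apples: weight 20, volume 14, value 55
- apples+pears: weight 13, volume 8, value 51
Best: $81.

$81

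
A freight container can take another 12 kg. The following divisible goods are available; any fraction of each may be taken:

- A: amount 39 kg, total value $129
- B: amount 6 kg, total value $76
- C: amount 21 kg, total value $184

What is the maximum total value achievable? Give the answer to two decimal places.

Take in order of value per unit:
- B (76/6 per unit): all 6 → value 76, running total 76.00
- C (184/21 per unit): 6 of 21 → value 6×184/21 = 52.5714, running total 128.57
Total 128.57.

128.57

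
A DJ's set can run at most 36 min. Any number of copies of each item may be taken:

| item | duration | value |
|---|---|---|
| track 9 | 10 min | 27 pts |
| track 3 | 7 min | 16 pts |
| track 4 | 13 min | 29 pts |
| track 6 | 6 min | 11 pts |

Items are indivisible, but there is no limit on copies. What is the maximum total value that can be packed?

Best value-per-unit is track 9 at 27/10; filling with it alone gives 3×27 = 81.
Optimal mix: 3×track 9 + 1×track 6 → duration 36, value 92.

92 pts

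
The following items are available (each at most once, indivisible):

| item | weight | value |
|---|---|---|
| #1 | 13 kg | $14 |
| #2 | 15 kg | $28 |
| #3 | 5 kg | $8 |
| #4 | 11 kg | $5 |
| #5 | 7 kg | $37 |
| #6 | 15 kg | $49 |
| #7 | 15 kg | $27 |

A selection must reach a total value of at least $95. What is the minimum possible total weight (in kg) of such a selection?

Subsets with value ≥ 95, sorted by total weight:
- #1+#5+#6: weight 35, value 100
- #2+#5+#6: weight 37, value 114
- #5+#6+#7: weight 37, value 113
Minimum weight: 35 kg.

35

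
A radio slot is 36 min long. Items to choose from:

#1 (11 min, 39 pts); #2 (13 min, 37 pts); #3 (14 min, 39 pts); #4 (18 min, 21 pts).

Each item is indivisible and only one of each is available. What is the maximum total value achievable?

Check high-value combinations within 36 min:
- #1+#3: duration 11+14=25, value 39+39=78
- #1+#2: duration 11+13=24, value 39+37=76
- #2+#3: duration 13+14=27, value 37+39=76
- #1+#4: duration 11+18=29, value 39+21=60
Best: 78 pts.

78 pts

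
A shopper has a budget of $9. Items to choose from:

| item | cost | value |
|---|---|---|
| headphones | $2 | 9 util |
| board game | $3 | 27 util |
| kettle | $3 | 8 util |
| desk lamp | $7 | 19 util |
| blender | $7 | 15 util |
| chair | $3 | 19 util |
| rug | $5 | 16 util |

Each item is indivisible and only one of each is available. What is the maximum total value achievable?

55 util

This is a 0/1 knapsack; check combinations near the capacity.
- headphones+board game+chair: cost 2+3+3=8, value 9+27+19=55
- board game+kettle+chair: cost 3+3+3=9, value 27+8+19=54
- board game+chair: cost 3+3=6, value 27+19=46
- headphones+board game+kettle: cost 2+3+3=8, value 9+27+8=44
Best: 55 util.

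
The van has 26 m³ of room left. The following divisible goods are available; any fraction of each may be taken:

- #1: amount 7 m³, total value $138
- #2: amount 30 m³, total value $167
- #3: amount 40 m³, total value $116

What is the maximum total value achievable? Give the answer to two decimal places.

243.77

Take in order of value per unit:
- #1 (138/7 per unit): all 7 → value 138, running total 138.00
- #2 (167/30 per unit): 19 of 30 → value 19×167/30 = 105.7667, running total 243.77
Total 243.77.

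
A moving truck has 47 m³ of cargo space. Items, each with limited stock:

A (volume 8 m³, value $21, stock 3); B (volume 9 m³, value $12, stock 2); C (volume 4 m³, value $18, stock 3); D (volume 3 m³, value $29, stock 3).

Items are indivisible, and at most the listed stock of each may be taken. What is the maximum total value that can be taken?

$204

Best selections within volume 47 and stock limits:
- 3×A + 3×C + 3×D: volume 45, value 204
- 2×A + 1×B + 3×C + 3×D: volume 46, value 195
- 3×A + 2×C + 3×D: volume 41, value 186
- 1×A + 2×B + 3×C + 3×D: volume 47, value 186
Best: $204.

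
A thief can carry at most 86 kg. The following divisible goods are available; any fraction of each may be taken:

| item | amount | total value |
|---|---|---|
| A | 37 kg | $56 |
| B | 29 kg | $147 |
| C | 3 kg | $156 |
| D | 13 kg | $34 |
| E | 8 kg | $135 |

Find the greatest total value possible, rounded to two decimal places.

Take in order of value per unit:
- C (156/3 per unit): all 3 → value 156, running total 156.00
- E (135/8 per unit): all 8 → value 135, running total 291.00
- B (147/29 per unit): all 29 → value 147, running total 438.00
- D (34/13 per unit): all 13 → value 34, running total 472.00
- A (56/37 per unit): 33 of 37 → value 33×56/37 = 49.9459, running total 521.95
Total 521.95.

521.95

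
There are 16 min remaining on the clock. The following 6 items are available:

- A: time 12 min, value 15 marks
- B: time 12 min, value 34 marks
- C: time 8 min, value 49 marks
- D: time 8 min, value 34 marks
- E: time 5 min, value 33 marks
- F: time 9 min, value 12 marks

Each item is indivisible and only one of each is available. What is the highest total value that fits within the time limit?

Check high-value combinations within 16 min:
- C+D: time 8+8=16, value 49+34=83
- C+E: time 8+5=13, value 49+33=82
- D+E: time 8+5=13, value 34+33=67
- C: time 8, value 49
Best: 83 marks.

83 marks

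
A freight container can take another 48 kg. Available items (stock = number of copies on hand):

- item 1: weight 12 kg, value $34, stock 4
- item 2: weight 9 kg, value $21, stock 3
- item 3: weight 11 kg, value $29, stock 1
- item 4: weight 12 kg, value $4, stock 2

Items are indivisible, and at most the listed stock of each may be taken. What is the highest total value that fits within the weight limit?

$136

Top feasible selections:
- 4×item 1: weight 48, value 136
- 3×item 1 + 1×item 3: weight 47, value 131
Best: $136.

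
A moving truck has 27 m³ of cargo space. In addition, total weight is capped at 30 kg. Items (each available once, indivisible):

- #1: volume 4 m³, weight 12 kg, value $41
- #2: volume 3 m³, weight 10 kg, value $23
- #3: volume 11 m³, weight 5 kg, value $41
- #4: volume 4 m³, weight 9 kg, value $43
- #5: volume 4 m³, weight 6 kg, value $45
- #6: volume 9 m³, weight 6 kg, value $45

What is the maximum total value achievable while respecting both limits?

Feasible sets respecting both limits:
- #2+#3+#5+#6: volume 27, weight 27, value 154
- #2+#3+#4+#5: volume 22, weight 30, value 152
- #2+#3+#4+#6: volume 27, weight 30, value 152
- #4+#5+#6: volume 17, weight 21, value 133
Best: $154.

$154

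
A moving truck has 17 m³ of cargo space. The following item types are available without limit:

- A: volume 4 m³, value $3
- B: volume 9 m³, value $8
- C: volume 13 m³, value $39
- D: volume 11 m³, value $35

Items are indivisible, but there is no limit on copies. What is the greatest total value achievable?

Best value-per-unit is D at 35/11; filling with it alone gives 1×35 = 35.
Optimal mix: 1×A + 1×C → volume 17, value 42.

$42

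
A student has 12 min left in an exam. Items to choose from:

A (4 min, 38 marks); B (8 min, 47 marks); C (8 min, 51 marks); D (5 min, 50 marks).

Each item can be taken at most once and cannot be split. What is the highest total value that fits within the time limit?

Check high-value combinations within 12 min:
- A+C: time 4+8=12, value 38+51=89
- A+D: time 4+5=9, value 38+50=88
- A+B: time 4+8=12, value 38+47=85
- C: time 8, value 51
Best: 89 marks.

89 marks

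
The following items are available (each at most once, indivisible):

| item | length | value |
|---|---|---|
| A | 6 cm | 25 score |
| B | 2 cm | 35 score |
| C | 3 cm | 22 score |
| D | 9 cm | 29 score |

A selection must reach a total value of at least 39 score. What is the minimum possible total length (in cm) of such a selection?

Subsets with value ≥ 39, sorted by total length:
- B+C: length 5, value 57
- A+B: length 8, value 60
- A+C: length 9, value 47
- A+B+C: length 11, value 82
Minimum length: 5 cm.

5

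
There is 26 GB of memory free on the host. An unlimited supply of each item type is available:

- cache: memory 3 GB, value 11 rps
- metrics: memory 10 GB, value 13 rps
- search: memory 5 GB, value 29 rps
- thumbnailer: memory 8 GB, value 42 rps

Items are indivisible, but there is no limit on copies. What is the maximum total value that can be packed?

145 rps

Best value-per-unit is search at 29/5, and filling with it alone uses memory 5×5=25. No mix of the others beats 5×29 = 145.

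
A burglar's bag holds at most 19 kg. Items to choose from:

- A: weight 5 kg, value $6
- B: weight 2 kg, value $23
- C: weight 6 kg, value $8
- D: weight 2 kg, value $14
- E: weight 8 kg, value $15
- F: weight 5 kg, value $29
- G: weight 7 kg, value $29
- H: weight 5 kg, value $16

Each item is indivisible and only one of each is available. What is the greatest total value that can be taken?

Check high-value combinations within 19 kg:
- B+F+G+H: weight 2+5+7+5=19, value 23+29+29+16=97
- B+D+F+G: weight 2+2+5+7=16, value 23+14+29+29=95
- A+B+D+F+H: weight 5+2+2+5+5=19, value 6+23+14+29+16=88
- D+F+G+H: weight 2+5+7+5=19, value 14+29+29+16=88
- A+B+F+G: weight 5+2+5+7=19, value 6+23+29+29=87
Best: $97.

$97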